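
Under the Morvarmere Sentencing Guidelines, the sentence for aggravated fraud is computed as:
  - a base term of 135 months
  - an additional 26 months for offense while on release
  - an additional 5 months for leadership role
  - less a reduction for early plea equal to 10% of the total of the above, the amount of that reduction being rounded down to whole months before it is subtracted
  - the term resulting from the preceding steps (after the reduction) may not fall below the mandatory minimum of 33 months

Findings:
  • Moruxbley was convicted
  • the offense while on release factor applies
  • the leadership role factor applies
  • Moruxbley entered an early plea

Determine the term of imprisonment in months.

Offense while on release enhancement: +26 months
Leadership role enhancement: +5 months
Adjusted term: 135 months + 26 months + 5 months = 166 months
Early plea reduction: 10% of 166 months = 16 months (rounded down)
After reduction: 166 − 16 = 150 months
Minimum 33 months: 150 months meets the minimum, no increase.

Sentence: 150 months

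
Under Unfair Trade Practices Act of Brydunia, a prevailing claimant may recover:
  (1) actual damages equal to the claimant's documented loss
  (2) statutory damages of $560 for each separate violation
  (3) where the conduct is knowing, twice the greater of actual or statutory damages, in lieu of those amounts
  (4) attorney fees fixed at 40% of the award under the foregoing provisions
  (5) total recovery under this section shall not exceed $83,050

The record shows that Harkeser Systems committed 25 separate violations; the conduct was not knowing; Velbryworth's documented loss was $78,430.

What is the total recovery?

Total recovery: $83,050

Statutory damages: 25 × $560 = $14,000
Conduct not knowing: the in-lieu enhancement does not apply.
Actual plus statutory damages: $78,430 + $14,000 = $92,430
Attorney fees: 40% of $92,430 = $36,972
Total before cap: $92,430 + $36,972 = $129,402
Cap at $83,050: $129,402 exceeds the cap → $83,050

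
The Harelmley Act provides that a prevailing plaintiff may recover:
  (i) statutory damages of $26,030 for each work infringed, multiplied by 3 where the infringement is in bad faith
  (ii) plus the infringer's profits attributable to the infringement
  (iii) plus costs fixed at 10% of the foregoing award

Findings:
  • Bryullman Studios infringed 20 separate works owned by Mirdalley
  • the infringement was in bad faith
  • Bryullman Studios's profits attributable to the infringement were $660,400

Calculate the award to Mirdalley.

$2,444,420

Statutory damages: 20 × $26,030 = $520,600
Trebled: 3 × $520,600 = $1,561,800
Combined award: $1,561,800 + $660,400 = $2,222,200
Costs: 10% of $2,222,200 = $222,220
Award plus costs: $2,222,200 + $222,220 = $2,444,420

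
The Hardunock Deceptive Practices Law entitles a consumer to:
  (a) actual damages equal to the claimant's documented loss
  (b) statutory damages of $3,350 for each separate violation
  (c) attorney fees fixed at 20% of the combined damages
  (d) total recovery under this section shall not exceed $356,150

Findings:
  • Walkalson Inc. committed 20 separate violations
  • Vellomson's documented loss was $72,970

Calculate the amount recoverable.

Statutory damages: 20 × $3,350 = $67,000
Combined damages: $72,970 + $67,000 = $139,970
Attorney fees: 20% of $139,970 = $27,994
Total before cap: $139,970 + $27,994 = $167,964
Cap at $356,150: $167,964 is within the cap, no reduction.

Total recovery: $167,964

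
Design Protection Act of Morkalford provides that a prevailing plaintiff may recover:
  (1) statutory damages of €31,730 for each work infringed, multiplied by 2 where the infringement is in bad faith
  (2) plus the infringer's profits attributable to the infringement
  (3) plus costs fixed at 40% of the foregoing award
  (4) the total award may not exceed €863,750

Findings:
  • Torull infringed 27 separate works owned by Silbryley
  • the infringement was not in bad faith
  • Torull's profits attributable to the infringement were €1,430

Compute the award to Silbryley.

Statutory damages: 27 × €31,730 = €856,710
Infringement not in bad faith: no ×2 enhancement.
Combined award: €856,710 + €1,430 = €858,140
Costs: 40% of €858,140 = €343,256
Award plus costs: €858,140 + €343,256 = €1,201,396
Cap at €863,750: €1,201,396 exceeds the cap → €863,750

Award: €863,750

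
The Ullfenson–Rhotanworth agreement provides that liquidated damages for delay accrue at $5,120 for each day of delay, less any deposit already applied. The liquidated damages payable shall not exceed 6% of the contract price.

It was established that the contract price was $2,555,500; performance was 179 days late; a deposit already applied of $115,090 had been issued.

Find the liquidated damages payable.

Per-day damages: 179 × $5,120 = $916,480
Less deposit already applied: $916,480 − $115,090 = $801,390
Cap: 6% of $2,555,500 = $153,330
Cap at $153,330: $801,390 exceeds the cap → $153,330

Liquidated damages: $153,330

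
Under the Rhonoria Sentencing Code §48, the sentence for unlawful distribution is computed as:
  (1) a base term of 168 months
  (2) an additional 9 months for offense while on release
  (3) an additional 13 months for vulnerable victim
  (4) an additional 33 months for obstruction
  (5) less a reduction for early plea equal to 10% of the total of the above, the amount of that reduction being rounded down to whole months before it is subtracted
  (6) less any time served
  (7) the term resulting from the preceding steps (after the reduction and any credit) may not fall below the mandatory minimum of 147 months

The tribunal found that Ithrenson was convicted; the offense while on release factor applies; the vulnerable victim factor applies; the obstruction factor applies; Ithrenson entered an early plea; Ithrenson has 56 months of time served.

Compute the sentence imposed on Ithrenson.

147 months

Offense while on release enhancement: +9 months
Vulnerable victim enhancement: +13 months
Obstruction enhancement: +33 months
Adjusted term: 168 months + 9 months + 13 months + 33 months = 223 months
Early plea reduction: 10% of 223 months = 22 months (rounded down)
After reduction: 223 − 22 = 201 months
Less time served: 201 months − 56 months = 145 months
Minimum 147 months: 145 months is below the minimum → 147 months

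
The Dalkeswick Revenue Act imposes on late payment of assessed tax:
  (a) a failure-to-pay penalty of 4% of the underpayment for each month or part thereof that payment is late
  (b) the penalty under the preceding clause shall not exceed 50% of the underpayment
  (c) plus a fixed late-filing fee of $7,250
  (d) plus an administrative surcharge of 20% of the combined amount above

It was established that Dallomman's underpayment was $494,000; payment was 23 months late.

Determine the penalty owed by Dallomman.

Accrued rate: 4% × 23 = 92%, capped at 50% → 50%
Failure-to-pay penalty: 50% of $494,000 = $247,000
Penalty before surcharge: $247,000 + $7,250 = $254,250
Administrative surcharge: 20% of $254,250 = $50,850
Total penalty: $254,250 + $50,850 = $305,100

$305,100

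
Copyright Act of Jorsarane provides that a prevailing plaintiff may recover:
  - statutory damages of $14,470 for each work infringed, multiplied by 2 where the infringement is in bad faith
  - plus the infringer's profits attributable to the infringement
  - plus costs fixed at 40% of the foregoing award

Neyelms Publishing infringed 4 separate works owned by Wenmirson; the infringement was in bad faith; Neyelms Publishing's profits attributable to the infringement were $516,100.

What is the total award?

Award: $884,604

Statutory damages: 4 × $14,470 = $57,880
Doubled: 2 × $57,880 = $115,760
Combined award: $115,760 + $516,100 = $631,860
Costs: 40% of $631,860 = $252,744
Award plus costs: $631,860 + $252,744 = $884,604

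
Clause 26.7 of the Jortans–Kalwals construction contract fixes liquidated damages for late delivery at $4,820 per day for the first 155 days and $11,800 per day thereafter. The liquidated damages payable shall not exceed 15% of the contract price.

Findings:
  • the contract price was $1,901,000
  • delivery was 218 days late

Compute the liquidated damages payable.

$285,150

First 155 days: 155 × $4,820 = $747,100
Remaining days: (218 − 155) × $11,800 = $743,400
Accrued per-day damages: $747,100 + $743,400 = $1,490,500
Cap: 15% of $1,901,000 = $285,150
Cap at $285,150: $1,490,500 exceeds the cap → $285,150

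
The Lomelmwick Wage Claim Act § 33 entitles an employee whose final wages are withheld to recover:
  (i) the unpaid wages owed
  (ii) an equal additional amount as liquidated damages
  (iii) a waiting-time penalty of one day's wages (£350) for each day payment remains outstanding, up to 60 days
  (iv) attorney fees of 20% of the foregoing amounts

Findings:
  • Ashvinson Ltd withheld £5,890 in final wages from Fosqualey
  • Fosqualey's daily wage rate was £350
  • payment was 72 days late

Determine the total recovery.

Total award: £39,336

Liquidated damages (equal amount): £5,890
Penalty days: min(72, 60) = 60
Waiting-time penalty: 60 × £350 = £21,000
Subtotal: £5,890 + £5,890 + £21,000 = £32,780
Attorney fees: 20% of £32,780 = £6,556
Total award: £32,780 + £6,556 = £39,336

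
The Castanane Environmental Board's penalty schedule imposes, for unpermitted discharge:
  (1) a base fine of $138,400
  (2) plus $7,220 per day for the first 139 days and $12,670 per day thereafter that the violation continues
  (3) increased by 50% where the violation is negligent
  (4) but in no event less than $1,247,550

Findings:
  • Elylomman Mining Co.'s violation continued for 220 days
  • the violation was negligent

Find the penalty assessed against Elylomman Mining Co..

$3,252,375

First 139 days: 139 × $7,220 = $1,003,580
Remaining days: (220 − 139) × $12,670 = $1,026,270
Per-day component: $1,003,580 + $1,026,270 = $2,029,850
Base plus per-day: $138,400 + $2,029,850 = $2,168,250
Enhancement: 50% of $2,168,250 = $1,084,125
Enhanced fine: $2,168,250 + $1,084,125 = $3,252,375
Minimum $1,247,550: $3,252,375 meets the minimum, no increase.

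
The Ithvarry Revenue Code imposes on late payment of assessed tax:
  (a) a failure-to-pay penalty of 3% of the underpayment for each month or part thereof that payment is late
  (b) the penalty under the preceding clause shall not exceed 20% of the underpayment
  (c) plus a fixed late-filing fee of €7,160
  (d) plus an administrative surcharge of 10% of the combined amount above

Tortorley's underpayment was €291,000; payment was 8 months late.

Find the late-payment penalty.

Accrued rate: 3% × 8 = 24%, capped at 20% → 20%
Failure-to-pay penalty: 20% of €291,000 = €58,200
Penalty before surcharge: €58,200 + €7,160 = €65,360
Administrative surcharge: 10% of €65,360 = €6,536
Total penalty: €65,360 + €6,536 = €71,896

€71,896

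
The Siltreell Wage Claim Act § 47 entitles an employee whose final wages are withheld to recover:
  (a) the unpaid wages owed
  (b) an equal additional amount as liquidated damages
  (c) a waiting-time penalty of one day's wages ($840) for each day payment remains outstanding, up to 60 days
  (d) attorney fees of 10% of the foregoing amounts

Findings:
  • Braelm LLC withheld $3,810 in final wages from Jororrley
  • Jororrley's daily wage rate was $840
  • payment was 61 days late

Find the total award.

$63,822

Liquidated damages (equal amount): $3,810
Penalty days: min(61, 60) = 60
Waiting-time penalty: 60 × $840 = $50,400
Subtotal: $3,810 + $3,810 + $50,400 = $58,020
Attorney fees: 10% of $58,020 = $5,802
Total award: $58,020 + $5,802 = $63,822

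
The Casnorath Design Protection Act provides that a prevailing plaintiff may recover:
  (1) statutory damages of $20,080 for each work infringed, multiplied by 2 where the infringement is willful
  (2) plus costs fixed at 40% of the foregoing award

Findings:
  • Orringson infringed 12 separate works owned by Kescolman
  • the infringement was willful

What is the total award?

$674,688

Statutory damages: 12 × $20,080 = $240,960
Doubled: 2 × $240,960 = $481,920
Costs: 40% of $481,920 = $192,768
Award plus costs: $481,920 + $192,768 = $674,688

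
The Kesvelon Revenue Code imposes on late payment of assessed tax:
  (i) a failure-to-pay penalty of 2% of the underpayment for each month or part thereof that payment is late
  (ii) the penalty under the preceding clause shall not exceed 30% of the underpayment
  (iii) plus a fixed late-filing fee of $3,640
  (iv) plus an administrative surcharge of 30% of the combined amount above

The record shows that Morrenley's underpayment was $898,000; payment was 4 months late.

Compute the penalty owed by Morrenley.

$98,124

Accrued rate: 2% × 4 = 8%, capped at 30% → 8%
Failure-to-pay penalty: 8% of $898,000 = $71,840
Penalty before surcharge: $71,840 + $3,640 = $75,480
Administrative surcharge: 30% of $75,480 = $22,644
Total penalty: $75,480 + $22,644 = $98,124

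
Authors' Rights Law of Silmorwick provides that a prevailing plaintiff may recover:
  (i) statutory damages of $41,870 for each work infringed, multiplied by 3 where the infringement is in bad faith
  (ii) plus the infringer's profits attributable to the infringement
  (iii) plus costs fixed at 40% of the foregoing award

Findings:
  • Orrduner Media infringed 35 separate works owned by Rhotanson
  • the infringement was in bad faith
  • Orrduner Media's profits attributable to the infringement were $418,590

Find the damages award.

Award: $6,740,916

Statutory damages: 35 × $41,870 = $1,465,450
Trebled: 3 × $1,465,450 = $4,396,350
Combined award: $4,396,350 + $418,590 = $4,814,940
Costs: 40% of $4,814,940 = $1,925,976
Award plus costs: $4,814,940 + $1,925,976 = $6,740,916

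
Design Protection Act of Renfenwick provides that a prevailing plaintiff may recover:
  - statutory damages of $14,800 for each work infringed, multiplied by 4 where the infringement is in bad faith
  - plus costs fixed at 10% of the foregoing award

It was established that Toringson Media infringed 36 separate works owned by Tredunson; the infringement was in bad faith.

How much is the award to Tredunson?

$2,344,320

Statutory damages: 36 × $14,800 = $532,800
Multiplied by 4: 4 × $532,800 = $2,131,200
Costs: 10% of $2,131,200 = $213,120
Award plus costs: $2,131,200 + $213,120 = $2,344,320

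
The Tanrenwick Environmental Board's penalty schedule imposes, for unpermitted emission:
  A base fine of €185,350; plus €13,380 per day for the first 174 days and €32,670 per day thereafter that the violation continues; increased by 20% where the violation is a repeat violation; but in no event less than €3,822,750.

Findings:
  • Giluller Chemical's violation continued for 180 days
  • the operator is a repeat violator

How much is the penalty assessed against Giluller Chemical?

First 174 days: 174 × €13,380 = €2,328,120
Remaining days: (180 − 174) × €32,670 = €196,020
Per-day component: €2,328,120 + €196,020 = €2,524,140
Base plus per-day: €185,350 + €2,524,140 = €2,709,490
Enhancement: 20% of €2,709,490 = €541,898
Enhanced fine: €2,709,490 + €541,898 = €3,251,388
Minimum €3,822,750: €3,251,388 is below the minimum → €3,822,750

€3,822,750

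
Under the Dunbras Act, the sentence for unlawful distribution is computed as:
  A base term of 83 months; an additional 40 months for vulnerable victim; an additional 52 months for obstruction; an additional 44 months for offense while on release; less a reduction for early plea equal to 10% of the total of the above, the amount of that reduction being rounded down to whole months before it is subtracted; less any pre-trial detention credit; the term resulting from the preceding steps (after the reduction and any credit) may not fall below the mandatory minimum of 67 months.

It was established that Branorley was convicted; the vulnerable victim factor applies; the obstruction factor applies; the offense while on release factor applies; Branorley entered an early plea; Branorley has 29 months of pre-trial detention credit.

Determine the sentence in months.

169 months

Vulnerable victim enhancement: +40 months
Obstruction enhancement: +52 months
Offense while on release enhancement: +44 months
Adjusted term: 83 months + 40 months + 52 months + 44 months = 219 months
Early plea reduction: 10% of 219 months = 21 months (rounded down)
After reduction: 219 − 21 = 198 months
Less pre-trial detention credit: 198 months − 29 months = 169 months
Minimum 67 months: 169 months meets the minimum, no increase.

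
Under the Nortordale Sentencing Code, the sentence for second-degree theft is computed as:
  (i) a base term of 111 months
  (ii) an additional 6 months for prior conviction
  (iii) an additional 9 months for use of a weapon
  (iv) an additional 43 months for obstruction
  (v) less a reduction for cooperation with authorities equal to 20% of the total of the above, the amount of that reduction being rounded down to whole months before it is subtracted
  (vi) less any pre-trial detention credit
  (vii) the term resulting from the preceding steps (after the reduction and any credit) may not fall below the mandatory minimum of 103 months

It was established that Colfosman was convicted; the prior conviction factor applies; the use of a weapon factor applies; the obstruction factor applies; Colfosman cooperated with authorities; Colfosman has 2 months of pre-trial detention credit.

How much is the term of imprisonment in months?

Prior conviction enhancement: +6 months
Use of a weapon enhancement: +9 months
Obstruction enhancement: +43 months
Adjusted term: 111 months + 6 months + 9 months + 43 months = 169 months
Cooperation with authorities reduction: 20% of 169 months = 33 months (rounded down)
After reduction: 169 − 33 = 136 months
Less pre-trial detention credit: 136 months − 2 months = 134 months
Minimum 103 months: 134 months meets the minimum, no increase.

134 months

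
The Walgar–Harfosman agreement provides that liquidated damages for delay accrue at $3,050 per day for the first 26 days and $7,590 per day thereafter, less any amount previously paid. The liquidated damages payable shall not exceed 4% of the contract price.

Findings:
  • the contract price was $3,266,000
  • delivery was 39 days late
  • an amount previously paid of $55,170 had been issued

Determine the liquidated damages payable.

Liquidated damages: $122,800

First 26 days: 26 × $3,050 = $79,300
Remaining days: (39 − 26) × $7,590 = $98,670
Accrued per-day damages: $79,300 + $98,670 = $177,970
Less amount previously paid: $177,970 − $55,170 = $122,800
Cap: 4% of $3,266,000 = $130,640
Cap at $130,640: $122,800 is within the cap, no reduction.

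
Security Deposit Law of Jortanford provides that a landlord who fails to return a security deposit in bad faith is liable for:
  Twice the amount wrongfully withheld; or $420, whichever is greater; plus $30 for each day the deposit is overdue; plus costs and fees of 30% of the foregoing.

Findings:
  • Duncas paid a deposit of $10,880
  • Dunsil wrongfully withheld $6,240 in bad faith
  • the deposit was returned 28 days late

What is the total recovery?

Recovery: $17,316

Doubled: 2 × $6,240 = $12,480
Minimum $420: $12,480 meets the minimum, no increase.
Late-return penalty: 28 × $30 = $840
Damages plus late penalty: $12,480 + $840 = $13,320
Costs and fees: 30% of $13,320 = $3,996
Total recovery: $13,320 + $3,996 = $17,316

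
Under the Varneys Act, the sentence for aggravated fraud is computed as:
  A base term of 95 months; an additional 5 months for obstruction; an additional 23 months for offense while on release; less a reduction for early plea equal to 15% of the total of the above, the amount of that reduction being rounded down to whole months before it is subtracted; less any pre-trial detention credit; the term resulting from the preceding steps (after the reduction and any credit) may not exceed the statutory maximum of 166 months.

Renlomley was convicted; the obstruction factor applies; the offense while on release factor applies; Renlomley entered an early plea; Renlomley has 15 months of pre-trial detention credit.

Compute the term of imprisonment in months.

Obstruction enhancement: +5 months
Offense while on release enhancement: +23 months
Adjusted term: 95 months + 5 months + 23 months = 123 months
Early plea reduction: 15% of 123 months = 18 months (rounded down)
After reduction: 123 − 18 = 105 months
Less pre-trial detention credit: 105 months − 15 months = 90 months
Cap at 166 months: 90 months is within the cap, no reduction.

Sentence: 90 months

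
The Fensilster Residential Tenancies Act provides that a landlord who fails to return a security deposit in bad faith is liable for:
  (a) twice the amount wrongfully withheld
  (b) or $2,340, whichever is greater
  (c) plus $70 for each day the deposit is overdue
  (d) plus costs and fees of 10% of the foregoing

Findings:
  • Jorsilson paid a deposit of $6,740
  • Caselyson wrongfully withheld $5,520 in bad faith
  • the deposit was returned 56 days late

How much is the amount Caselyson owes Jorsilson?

$16,456

Doubled: 2 × $5,520 = $11,040
Minimum $2,340: $11,040 meets the minimum, no increase.
Late-return penalty: 56 × $70 = $3,920
Damages plus late penalty: $11,040 + $3,920 = $14,960
Costs and fees: 10% of $14,960 = $1,496
Total recovery: $14,960 + $1,496 = $16,456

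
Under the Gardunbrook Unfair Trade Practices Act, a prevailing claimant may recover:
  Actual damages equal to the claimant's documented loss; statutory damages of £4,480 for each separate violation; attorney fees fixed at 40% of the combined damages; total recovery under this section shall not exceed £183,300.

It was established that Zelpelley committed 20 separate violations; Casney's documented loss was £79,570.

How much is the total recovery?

£183,300

Statutory damages: 20 × £4,480 = £89,600
Combined damages: £79,570 + £89,600 = £169,170
Attorney fees: 40% of £169,170 = £67,668
Total before cap: £169,170 + £67,668 = £236,838
Cap at £183,300: £236,838 exceeds the cap → £183,300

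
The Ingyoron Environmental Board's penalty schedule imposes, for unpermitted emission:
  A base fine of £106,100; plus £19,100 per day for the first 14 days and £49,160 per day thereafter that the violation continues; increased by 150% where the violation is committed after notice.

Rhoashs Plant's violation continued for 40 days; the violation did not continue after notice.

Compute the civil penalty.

£1,651,660

First 14 days: 14 × £19,100 = £267,400
Remaining days: (40 − 14) × £49,160 = £1,278,160
Per-day component: £267,400 + £1,278,160 = £1,545,560
Base plus per-day: £106,100 + £1,545,560 = £1,651,660
The violation did not continue after notice: no 150% increase.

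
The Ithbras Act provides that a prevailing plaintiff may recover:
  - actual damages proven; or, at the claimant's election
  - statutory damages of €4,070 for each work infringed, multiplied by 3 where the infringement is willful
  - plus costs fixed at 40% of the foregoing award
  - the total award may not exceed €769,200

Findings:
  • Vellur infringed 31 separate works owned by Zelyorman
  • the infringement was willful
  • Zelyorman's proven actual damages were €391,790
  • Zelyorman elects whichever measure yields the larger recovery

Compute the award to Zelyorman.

€548,506

Statutory damages: 31 × €4,070 = €126,170
Trebled: 3 × €126,170 = €378,510
Greater of actual damages (€391,790) or enhanced statutory damages (€378,510): €391,790
Costs: 40% of €391,790 = €156,716
Award plus costs: €391,790 + €156,716 = €548,506
Cap at €769,200: €548,506 is within the cap, no reduction.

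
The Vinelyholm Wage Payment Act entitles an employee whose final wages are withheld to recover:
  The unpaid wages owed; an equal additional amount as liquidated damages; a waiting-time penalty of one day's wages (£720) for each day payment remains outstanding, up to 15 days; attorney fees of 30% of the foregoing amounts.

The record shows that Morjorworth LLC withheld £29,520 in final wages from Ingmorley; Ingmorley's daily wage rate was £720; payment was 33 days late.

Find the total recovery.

£90,792

Liquidated damages (equal amount): £29,520
Penalty days: min(33, 15) = 15
Waiting-time penalty: 15 × £720 = £10,800
Subtotal: £29,520 + £29,520 + £10,800 = £69,840
Attorney fees: 30% of £69,840 = £20,952
Total award: £69,840 + £20,952 = £90,792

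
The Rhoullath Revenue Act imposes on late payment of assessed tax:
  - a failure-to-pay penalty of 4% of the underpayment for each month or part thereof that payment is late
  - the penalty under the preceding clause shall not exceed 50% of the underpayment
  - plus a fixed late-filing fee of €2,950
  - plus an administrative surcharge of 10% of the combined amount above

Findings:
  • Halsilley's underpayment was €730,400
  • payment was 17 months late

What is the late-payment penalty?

Accrued rate: 4% × 17 = 68%, capped at 50% → 50%
Failure-to-pay penalty: 50% of €730,400 = €365,200
Penalty before surcharge: €365,200 + €2,950 = €368,150
Administrative surcharge: 10% of €368,150 = €36,815
Total penalty: €368,150 + €36,815 = €404,965

€404,965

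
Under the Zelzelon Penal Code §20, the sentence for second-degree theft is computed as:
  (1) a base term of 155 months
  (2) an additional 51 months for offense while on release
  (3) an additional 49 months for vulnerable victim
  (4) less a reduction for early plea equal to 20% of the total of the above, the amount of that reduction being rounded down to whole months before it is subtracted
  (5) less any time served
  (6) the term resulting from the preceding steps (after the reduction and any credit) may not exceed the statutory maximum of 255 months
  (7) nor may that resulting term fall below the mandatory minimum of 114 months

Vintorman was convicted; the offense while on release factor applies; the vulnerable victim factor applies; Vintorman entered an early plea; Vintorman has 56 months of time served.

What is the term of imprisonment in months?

Offense while on release enhancement: +51 months
Vulnerable victim enhancement: +49 months
Adjusted term: 155 months + 51 months + 49 months = 255 months
Early plea reduction: 20% of 255 months = 51 months (rounded down)
After reduction: 255 − 51 = 204 months
Less time served: 204 months − 56 months = 148 months
Cap at 255 months: 148 months is within the cap, no reduction.
Minimum 114 months: 148 months meets the minimum, no increase.

Sentence: 148 months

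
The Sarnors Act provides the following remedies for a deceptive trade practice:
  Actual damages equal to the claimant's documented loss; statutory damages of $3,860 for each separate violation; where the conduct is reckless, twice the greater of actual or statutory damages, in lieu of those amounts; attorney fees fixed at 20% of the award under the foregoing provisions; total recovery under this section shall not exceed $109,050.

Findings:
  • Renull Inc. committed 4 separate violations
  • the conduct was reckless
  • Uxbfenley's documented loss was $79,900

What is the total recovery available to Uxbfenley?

Statutory damages: 4 × $3,860 = $15,440
Greater of actual damages ($79,900) or statutory damages ($15,440): $79,900
Doubled: 2 × $79,900 = $159,800
Attorney fees: 20% of $159,800 = $31,960
Total before cap: $159,800 + $31,960 = $191,760
Cap at $109,050: $191,760 exceeds the cap → $109,050

Total recovery: $109,050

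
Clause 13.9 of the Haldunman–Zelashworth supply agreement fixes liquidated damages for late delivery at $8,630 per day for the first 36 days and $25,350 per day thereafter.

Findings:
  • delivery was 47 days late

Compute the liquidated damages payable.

$589,530

First 36 days: 36 × $8,630 = $310,680
Remaining days: (47 − 36) × $25,350 = $278,850
Accrued per-day damages: $310,680 + $278,850 = $589,530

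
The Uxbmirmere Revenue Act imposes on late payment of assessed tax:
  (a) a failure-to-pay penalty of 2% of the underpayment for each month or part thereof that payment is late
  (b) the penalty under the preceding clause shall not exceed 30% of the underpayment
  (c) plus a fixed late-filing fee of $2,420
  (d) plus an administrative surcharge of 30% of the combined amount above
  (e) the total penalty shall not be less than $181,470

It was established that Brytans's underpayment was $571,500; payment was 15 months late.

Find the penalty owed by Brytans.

Accrued rate: 2% × 15 = 30%, capped at 30% → 30%
Failure-to-pay penalty: 30% of $571,500 = $171,450
Penalty before surcharge: $171,450 + $2,420 = $173,870
Administrative surcharge: 30% of $173,870 = $52,161
Total penalty: $173,870 + $52,161 = $226,031
Minimum $181,470: $226,031 meets the minimum, no increase.

$226,031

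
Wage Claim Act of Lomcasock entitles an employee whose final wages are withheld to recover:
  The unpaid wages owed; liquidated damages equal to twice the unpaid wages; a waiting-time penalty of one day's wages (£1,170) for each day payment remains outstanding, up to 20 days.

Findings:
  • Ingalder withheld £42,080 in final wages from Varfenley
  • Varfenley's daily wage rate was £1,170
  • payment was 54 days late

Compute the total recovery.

Doubled: 2 × £42,080 = £84,160
Penalty days: min(54, 20) = 20
Waiting-time penalty: 20 × £1,170 = £23,400
Total award: £42,080 + £84,160 + £23,400 = £149,640

£149,640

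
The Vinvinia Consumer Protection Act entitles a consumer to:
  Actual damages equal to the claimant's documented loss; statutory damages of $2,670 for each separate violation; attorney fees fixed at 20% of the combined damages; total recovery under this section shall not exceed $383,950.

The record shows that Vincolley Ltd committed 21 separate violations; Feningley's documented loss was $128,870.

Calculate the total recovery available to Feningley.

Statutory damages: 21 × $2,670 = $56,070
Combined damages: $128,870 + $56,070 = $184,940
Attorney fees: 20% of $184,940 = $36,988
Total before cap: $184,940 + $36,988 = $221,928
Cap at $383,950: $221,928 is within the cap, no reduction.

Total recovery: $221,928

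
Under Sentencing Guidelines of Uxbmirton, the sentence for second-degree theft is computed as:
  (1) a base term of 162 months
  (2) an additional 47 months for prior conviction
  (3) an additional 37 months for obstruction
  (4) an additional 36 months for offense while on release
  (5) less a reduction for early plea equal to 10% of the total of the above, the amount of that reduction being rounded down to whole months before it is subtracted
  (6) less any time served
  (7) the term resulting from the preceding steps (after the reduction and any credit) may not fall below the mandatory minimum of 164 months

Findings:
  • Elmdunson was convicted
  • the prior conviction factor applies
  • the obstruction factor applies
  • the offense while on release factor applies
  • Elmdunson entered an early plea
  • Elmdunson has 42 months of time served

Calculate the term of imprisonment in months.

Prior conviction enhancement: +47 months
Obstruction enhancement: +37 months
Offense while on release enhancement: +36 months
Adjusted term: 162 months + 47 months + 37 months + 36 months = 282 months
Early plea reduction: 10% of 282 months = 28 months (rounded down)
After reduction: 282 − 28 = 254 months
Less time served: 254 months − 42 months = 212 months
Minimum 164 months: 212 months meets the minimum, no increase.

212 months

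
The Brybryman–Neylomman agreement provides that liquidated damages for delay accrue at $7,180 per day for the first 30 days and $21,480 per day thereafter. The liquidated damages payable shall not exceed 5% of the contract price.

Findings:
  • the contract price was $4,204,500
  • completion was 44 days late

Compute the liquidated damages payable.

First 30 days: 30 × $7,180 = $215,400
Remaining days: (44 − 30) × $21,480 = $300,720
Accrued per-day damages: $215,400 + $300,720 = $516,120
Cap: 5% of $4,204,500 = $210,225
Cap at $210,225: $516,120 exceeds the cap → $210,225

$210,225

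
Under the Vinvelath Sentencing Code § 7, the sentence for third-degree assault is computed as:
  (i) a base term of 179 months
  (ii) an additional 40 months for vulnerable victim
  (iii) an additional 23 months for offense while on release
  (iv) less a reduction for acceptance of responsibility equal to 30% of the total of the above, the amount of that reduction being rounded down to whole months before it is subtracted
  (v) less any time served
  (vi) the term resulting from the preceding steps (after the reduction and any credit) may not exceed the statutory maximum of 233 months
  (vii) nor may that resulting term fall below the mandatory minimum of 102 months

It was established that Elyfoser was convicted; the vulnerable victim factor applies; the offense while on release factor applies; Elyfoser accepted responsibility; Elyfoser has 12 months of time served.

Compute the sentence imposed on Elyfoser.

158 months

Vulnerable victim enhancement: +40 months
Offense while on release enhancement: +23 months
Adjusted term: 179 months + 40 months + 23 months = 242 months
Acceptance of responsibility reduction: 30% of 242 months = 72 months (rounded down)
After reduction: 242 − 72 = 170 months
Less time served: 170 months − 12 months = 158 months
Cap at 233 months: 158 months is within the cap, no reduction.
Minimum 102 months: 158 months meets the minimum, no increase.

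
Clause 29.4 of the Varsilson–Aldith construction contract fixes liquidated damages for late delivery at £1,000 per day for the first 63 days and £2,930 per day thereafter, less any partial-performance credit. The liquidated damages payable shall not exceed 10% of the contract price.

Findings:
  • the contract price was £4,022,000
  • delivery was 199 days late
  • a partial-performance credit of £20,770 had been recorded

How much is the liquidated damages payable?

First 63 days: 63 × £1,000 = £63,000
Remaining days: (199 − 63) × £2,930 = £398,480
Accrued per-day damages: £63,000 + £398,480 = £461,480
Less partial-performance credit: £461,480 − £20,770 = £440,710
Cap: 10% of £4,022,000 = £402,200
Cap at £402,200: £440,710 exceeds the cap → £402,200

£402,200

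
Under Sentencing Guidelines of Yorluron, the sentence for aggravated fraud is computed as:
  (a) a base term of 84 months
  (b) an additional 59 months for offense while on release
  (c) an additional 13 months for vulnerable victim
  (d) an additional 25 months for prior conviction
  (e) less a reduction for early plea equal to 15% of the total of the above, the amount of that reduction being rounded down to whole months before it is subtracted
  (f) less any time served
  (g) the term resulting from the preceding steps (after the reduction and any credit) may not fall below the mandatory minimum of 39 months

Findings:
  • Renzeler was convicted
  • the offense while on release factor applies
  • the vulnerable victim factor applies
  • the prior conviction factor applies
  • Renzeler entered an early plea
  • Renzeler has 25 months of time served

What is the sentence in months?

Offense while on release enhancement: +59 months
Vulnerable victim enhancement: +13 months
Prior conviction enhancement: +25 months
Adjusted term: 84 months + 59 months + 13 months + 25 months = 181 months
Early plea reduction: 15% of 181 months = 27 months (rounded down)
After reduction: 181 − 27 = 154 months
Less time served: 154 months − 25 months = 129 months
Minimum 39 months: 129 months meets the minimum, no increase.

129 months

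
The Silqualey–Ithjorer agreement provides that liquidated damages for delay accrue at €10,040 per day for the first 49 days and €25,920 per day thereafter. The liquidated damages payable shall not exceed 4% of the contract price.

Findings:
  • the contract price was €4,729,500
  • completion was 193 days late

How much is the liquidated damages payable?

€189,180

First 49 days: 49 × €10,040 = €491,960
Remaining days: (193 − 49) × €25,920 = €3,732,480
Accrued per-day damages: €491,960 + €3,732,480 = €4,224,440
Cap: 4% of €4,729,500 = €189,180
Cap at €189,180: €4,224,440 exceeds the cap → €189,180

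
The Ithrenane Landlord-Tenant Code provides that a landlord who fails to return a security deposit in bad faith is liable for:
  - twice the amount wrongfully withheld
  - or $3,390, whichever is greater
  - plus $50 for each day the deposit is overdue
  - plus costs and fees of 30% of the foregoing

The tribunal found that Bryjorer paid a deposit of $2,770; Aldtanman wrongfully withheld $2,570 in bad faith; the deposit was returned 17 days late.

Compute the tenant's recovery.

$7,787

Doubled: 2 × $2,570 = $5,140
Minimum $3,390: $5,140 meets the minimum, no increase.
Late-return penalty: 17 × $50 = $850
Damages plus late penalty: $5,140 + $850 = $5,990
Costs and fees: 30% of $5,990 = $1,797
Total recovery: $5,990 + $1,797 = $7,787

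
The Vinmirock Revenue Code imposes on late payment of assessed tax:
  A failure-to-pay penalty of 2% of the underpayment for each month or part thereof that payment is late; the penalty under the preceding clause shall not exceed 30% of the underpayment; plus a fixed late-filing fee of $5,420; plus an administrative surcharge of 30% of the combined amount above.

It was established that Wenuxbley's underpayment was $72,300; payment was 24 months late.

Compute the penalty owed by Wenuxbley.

$35,243

Accrued rate: 2% × 24 = 48%, capped at 30% → 30%
Failure-to-pay penalty: 30% of $72,300 = $21,690
Penalty before surcharge: $21,690 + $5,420 = $27,110
Administrative surcharge: 30% of $27,110 = $8,133
Total penalty: $27,110 + $8,133 = $35,243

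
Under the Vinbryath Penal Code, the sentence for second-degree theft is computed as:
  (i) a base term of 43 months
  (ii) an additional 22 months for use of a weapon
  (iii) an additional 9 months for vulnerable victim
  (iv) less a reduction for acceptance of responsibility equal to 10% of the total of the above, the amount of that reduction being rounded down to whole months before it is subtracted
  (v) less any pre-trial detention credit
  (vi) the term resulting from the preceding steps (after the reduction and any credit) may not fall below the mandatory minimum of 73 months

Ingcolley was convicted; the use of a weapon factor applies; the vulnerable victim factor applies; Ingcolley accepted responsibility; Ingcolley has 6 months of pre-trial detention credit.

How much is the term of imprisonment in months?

73 months

Use of a weapon enhancement: +22 months
Vulnerable victim enhancement: +9 months
Adjusted term: 43 months + 22 months + 9 months = 74 months
Acceptance of responsibility reduction: 10% of 74 months = 7 months (rounded down)
After reduction: 74 − 7 = 67 months
Less pre-trial detention credit: 67 months − 6 months = 61 months
Minimum 73 months: 61 months is below the minimum → 73 months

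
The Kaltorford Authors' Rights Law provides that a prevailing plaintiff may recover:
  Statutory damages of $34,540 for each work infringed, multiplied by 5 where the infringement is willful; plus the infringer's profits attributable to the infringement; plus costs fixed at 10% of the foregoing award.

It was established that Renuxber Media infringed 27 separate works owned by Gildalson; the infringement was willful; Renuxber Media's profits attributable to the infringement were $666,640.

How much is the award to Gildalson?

$5,862,494

Statutory damages: 27 × $34,540 = $932,580
Multiplied by 5: 5 × $932,580 = $4,662,900
Combined award: $4,662,900 + $666,640 = $5,329,540
Costs: 10% of $5,329,540 = $532,954
Award plus costs: $5,329,540 + $532,954 = $5,862,494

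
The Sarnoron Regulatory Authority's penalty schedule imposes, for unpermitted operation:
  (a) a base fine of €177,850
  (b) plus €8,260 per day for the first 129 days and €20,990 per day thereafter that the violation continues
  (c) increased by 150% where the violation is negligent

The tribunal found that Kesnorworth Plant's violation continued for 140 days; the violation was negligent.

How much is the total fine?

First 129 days: 129 × €8,260 = €1,065,540
Remaining days: (140 − 129) × €20,990 = €230,890
Per-day component: €1,065,540 + €230,890 = €1,296,430
Base plus per-day: €177,850 + €1,296,430 = €1,474,280
Enhancement: 150% of €1,474,280 = €2,211,420
Enhanced fine: €1,474,280 + €2,211,420 = €3,685,700

€3,685,700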